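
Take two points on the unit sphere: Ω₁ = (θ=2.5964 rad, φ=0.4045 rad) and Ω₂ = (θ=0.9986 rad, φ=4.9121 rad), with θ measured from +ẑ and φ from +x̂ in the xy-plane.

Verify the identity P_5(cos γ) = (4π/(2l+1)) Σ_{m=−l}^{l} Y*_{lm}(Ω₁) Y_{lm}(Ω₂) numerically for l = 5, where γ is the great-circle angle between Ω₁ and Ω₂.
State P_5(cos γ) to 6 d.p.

Term-by-term m-sum for l=5 (normalisation 4π/11 = 1.142397):
  [-5]  conj(Y_{5,-5})(Ω₁) = -0.007598+0.015661i ; Y_{5,-5}(Ω₂) = +0.163877+0.105559i ; Δ = -0.002898+0.001764i
  [-4]  conj(Y_{5,-4})(Ω₁) = +0.004283-0.090659i ; Y_{5,-4}(Ω₂) = +0.276938-0.284488i ; Δ = -0.024605-0.026325i
  [-3]  conj(Y_{5,-3})(Ω₁) = +0.094149+0.252194i ; Y_{5,-3}(Ω₂) = -0.189976-0.278205i ; Δ = +0.052276-0.074104i
  [-2]  conj(Y_{5,-2})(Ω₁) = -0.320948-0.336468i ; Y_{5,-2}(Ω₂) = +0.071946-0.030369i ; Δ = -0.033309-0.014461i
  [-1]  conj(Y_{5,-1})(Ω₁) = +0.303665+0.130001i ; Y_{5,-1}(Ω₂) = -0.069418-0.342958i ; Δ = +0.023505-0.113169i
  [+0]  conj(Y_{5,0})(Ω₁) = +0.250356-0.000000i ; Y_{5,0}(Ω₂) = -0.006848+0.000000i ; Δ = -0.001714+0.000000i
  [+1]  conj(Y_{5,1})(Ω₁) = -0.303665+0.130001i ; Y_{5,1}(Ω₂) = +0.069418-0.342958i ; Δ = +0.023505+0.113169i
  [+2]  conj(Y_{5,2})(Ω₁) = -0.320948+0.336468i ; Y_{5,2}(Ω₂) = +0.071946+0.030369i ; Δ = -0.033309+0.014461i
  [+3]  conj(Y_{5,3})(Ω₁) = -0.094149+0.252194i ; Y_{5,3}(Ω₂) = +0.189976-0.278205i ; Δ = +0.052276+0.074104i
  [+4]  conj(Y_{5,4})(Ω₁) = +0.004283+0.090659i ; Y_{5,4}(Ω₂) = +0.276938+0.284488i ; Δ = -0.024605+0.026325i
  [+5]  conj(Y_{5,5})(Ω₁) = +0.007598+0.015661i ; Y_{5,5}(Ω₂) = -0.163877+0.105559i ; Δ = -0.002898-0.001764i
Accumulated sum +0.028221-0.000000i; after 4π/(2l+1) scaling, +0.032240-0.000000i ⇒ P_5 = 0.032240

0.032240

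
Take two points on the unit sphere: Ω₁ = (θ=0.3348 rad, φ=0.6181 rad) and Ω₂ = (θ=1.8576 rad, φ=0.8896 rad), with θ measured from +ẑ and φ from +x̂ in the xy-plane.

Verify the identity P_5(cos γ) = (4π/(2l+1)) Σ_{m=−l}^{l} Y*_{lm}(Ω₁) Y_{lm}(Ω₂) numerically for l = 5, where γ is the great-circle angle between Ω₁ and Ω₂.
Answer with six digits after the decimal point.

Expand P_5 via completeness: Σ_{m} conj(Y_{5,m}) at Ω₁ times Y_{5,m} at Ω₂ —
  m=-5: Y*=(-0.001775, 0.000091)  Y=(-0.098458, 0.363682)  product (0.000142, -0.000655)
  m=-4: Y*=(-0.012673, 0.010024)  Y=(0.321320, -0.142264)  product (-0.002646, 0.005024)
  m=-3: Y*=(-0.024127, 0.082811)  Y=(0.076034, 0.038890)  product (-0.005055, 0.005358)
  m=-2: Y*=(0.095120, 0.273595)  Y=(-0.069347, -0.327922)  product (0.083121, -0.050165)
  m=-1: Y*=(0.447856, 0.318446)  Y=(0.002733, -0.003371)  product (0.002298, -0.000640)
  m=+0: Y*=(0.296943, -0.000000)  Y=(-0.324277, 0.000000)  product (-0.096292, 0.000000)
  m=+1: Y*=(-0.447856, 0.318446)  Y=(-0.002733, -0.003371)  product (0.002298, 0.000640)
  m=+2: Y*=(0.095120, -0.273595)  Y=(-0.069347, 0.327922)  product (0.083121, 0.050165)
  m=+3: Y*=(0.024127, 0.082811)  Y=(-0.076034, 0.038890)  product (-0.005055, -0.005358)
  m=+4: Y*=(-0.012673, -0.010024)  Y=(0.321320, 0.142264)  product (-0.002646, -0.005024)
  m=+5: Y*=(0.001775, 0.000091)  Y=(0.098458, 0.363682)  product (0.000142, 0.000655)
Σ over m = (0.059428, -0.000000); ×(4π/11) → (0.067890, -0.000000). Real part: 0.067890

0.067890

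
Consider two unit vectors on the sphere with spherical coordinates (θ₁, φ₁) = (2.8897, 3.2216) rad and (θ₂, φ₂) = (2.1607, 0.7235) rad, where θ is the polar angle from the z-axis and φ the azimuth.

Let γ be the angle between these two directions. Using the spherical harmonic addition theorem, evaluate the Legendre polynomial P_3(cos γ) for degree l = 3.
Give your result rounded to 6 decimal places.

Addition theorem: P_3(cos γ) = (4π/7) Σ_m Y*_{lm}(Ω₁) Y_{lm}(Ω₂), m = −3…3:
  m=-3: Y*=-0.00627 - 0.00154j  Y=-0.13513 - 0.19764j  product 0.00054 + 0.00145j
  m=-2: Y*=-0.06070 - 0.00980j  Y=-0.04848 + 0.38958j  product 0.00676 - 0.02317j
  m=-1: Y*=-0.29623 - 0.02375j  Y=0.11015 - 0.09729j  product -0.03494 + 0.02620j
  m=+0: Y*=-0.61055 + 0.00000j  Y=0.30158 + 0.00000j  product -0.18413 + 0.00000j
  m=+1: Y*=0.29623 - 0.02375j  Y=-0.11015 - 0.09729j  product -0.03494 - 0.02620j
  m=+2: Y*=-0.06070 + 0.00980j  Y=-0.04848 - 0.38958j  product 0.00676 + 0.02317j
  m=+3: Y*=0.00627 - 0.00154j  Y=0.13513 - 0.19764j  product 0.00054 - 0.00145j
Accumulated sum -0.23940 - 0.00000j; after 4π/(2l+1) scaling, -0.42978 - 0.00000j ⇒ P_3 = -0.429777

-0.429777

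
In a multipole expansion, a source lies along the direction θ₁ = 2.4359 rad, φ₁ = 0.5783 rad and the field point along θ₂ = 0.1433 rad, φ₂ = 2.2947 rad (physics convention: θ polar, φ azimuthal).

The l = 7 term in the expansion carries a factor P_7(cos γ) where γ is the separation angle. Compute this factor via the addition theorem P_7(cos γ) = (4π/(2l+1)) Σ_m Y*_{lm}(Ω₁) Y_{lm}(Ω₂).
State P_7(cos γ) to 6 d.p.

0.103754

Summing Y*_{l m}(θ₁,φ₁)·Y_{l m}(θ₂,φ₂) over m ∈ [−7, 7]; prefactor 4π/(2·7+1) = 0.837758:
  m=-7: (-0.014880, -0.019003) × (-0.000001, 0.000000) = (0.000000, 0.000000)  (running Σ = (0.000000, 0.000000))
  m=-6: (0.100329, 0.034164) × (0.000006, -0.000015) = (0.000001, -0.000001)  (running Σ = (0.000001, -0.000001))
  m=-5: (-0.266467, 0.068066) × (0.000118, 0.000227) = (-0.000047, -0.000053)  (running Σ = (-0.000046, -0.000054))
  m=-4: (0.302795, -0.330019) × (-0.002853, -0.000716) = (-0.001100, 0.000725)  (running Σ = (-0.001146, 0.000671))
  m=-3: (-0.062926, 0.380004) × (0.020086, -0.013768) = (0.003968, 0.008499)  (running Σ = (0.002822, 0.009170))
  m=-2: (0.014718, 0.033478) × (-0.017230, 0.139386) = (-0.004920, 0.001475)  (running Σ = (-0.002098, 0.010644))
  m=-1: (-0.329934, -0.215361) × (-0.335398, -0.379410) = (0.028949, 0.197412)  (running Σ = (0.026851, 0.208056))
  m=0: (0.087672, -0.000000) × (0.800076, 0.000000) = (0.070144, 0.000000)  (running Σ = (0.096996, 0.208056))
  m=1: (0.329934, -0.215361) × (0.335398, -0.379410) = (0.028949, -0.197412)  (running Σ = (0.125944, 0.010644))
  m=2: (0.014718, -0.033478) × (-0.017230, -0.139386) = (-0.004920, -0.001475)  (running Σ = (0.121024, 0.009170))
  m=3: (0.062926, 0.380004) × (-0.020086, -0.013768) = (0.003968, -0.008499)  (running Σ = (0.124993, 0.000671))
  m=4: (0.302795, 0.330019) × (-0.002853, 0.000716) = (-0.001100, -0.000725)  (running Σ = (0.123892, -0.000054))
  m=5: (0.266467, 0.068066) × (-0.000118, 0.000227) = (-0.000047, 0.000053)  (running Σ = (0.123846, -0.000001))
  m=6: (0.100329, -0.034164) × (0.000006, 0.000015) = (0.000001, 0.000001)  (running Σ = (0.123847, 0.000000))
  m=7: (0.014880, -0.019003) × (0.000001, 0.000000) = (0.000000, -0.000000)  (running Σ = (0.123847, -0.000000))
Σ over m = (0.123847, -0.000000); ×(4π/15) → (0.103754, -0.000000). Real part: 0.103754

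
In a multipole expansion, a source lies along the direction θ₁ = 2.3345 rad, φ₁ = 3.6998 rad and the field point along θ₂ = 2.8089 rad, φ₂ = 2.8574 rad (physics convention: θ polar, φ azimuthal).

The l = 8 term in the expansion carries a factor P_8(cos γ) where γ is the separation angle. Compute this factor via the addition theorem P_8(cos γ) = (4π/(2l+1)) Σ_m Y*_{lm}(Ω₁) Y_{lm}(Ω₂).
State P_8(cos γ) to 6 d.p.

-0.071403

Summing Y*_{l m}(θ₁,φ₁)·Y_{l m}(θ₂,φ₂) over m ∈ [−8, 8]; prefactor 4π/(2·8+1) = 0.739198:
  m=-8: -0.00932 - 0.03702j × -0.00004 + 0.00005j = 0.00000 + 0.00000j  (running Σ = 0.00000 + 0.00000j)
  m=-7: -0.10540 - 0.10136j × -0.00031 + 0.00071j = 0.00010 - 0.00004j  (running Σ = 0.00011 - 0.00004j)
  m=-6: -0.32291 - 0.06803j × -0.00076 + 0.00561j = 0.00063 - 0.00176j  (running Σ = 0.00073 - 0.00180j)
  m=-5: -0.43344 + 0.15849j × 0.00443 + 0.02937j = -0.00658 - 0.01203j  (running Σ = -0.00584 - 0.01383j)
  m=-4: -0.19440 + 0.24943j × 0.04798 + 0.10352j = -0.03515 - 0.00816j  (running Σ = -0.04099 - 0.02198j)
  m=-3: 0.01212 - 0.11628j × 0.20622 + 0.23597j = 0.02994 - 0.02112j  (running Σ = -0.01105 - 0.04310j)
  m=-2: -0.16862 - 0.34521j × 0.47283 + 0.30199j = 0.02452 - 0.21415j  (running Σ = 0.01347 - 0.25725j)
  m=-1: -0.05289 - 0.03303j × 0.45304 + 0.13233j = -0.01959 - 0.02196j  (running Σ = -0.00612 - 0.27922j)
  m=0: 0.36474 + 0.00000j × -0.23125 + 0.00000j = -0.08435 + 0.00000j  (running Σ = -0.09047 - 0.27922j)
  m=1: 0.05289 - 0.03303j × -0.45304 + 0.13233j = -0.01959 + 0.02196j  (running Σ = -0.11006 - 0.25725j)
  m=2: -0.16862 + 0.34521j × 0.47283 - 0.30199j = 0.02452 + 0.21415j  (running Σ = -0.08554 - 0.04310j)
  m=3: -0.01212 - 0.11628j × -0.20622 + 0.23597j = 0.02994 + 0.02112j  (running Σ = -0.05561 - 0.02198j)
  m=4: -0.19440 - 0.24943j × 0.04798 - 0.10352j = -0.03515 + 0.00816j  (running Σ = -0.09075 - 0.01383j)
  m=5: 0.43344 + 0.15849j × -0.00443 + 0.02937j = -0.00658 + 0.01203j  (running Σ = -0.09733 - 0.00180j)
  m=6: -0.32291 + 0.06803j × -0.00076 - 0.00561j = 0.00063 + 0.00176j  (running Σ = -0.09670 - 0.00004j)
  m=7: 0.10540 - 0.10136j × 0.00031 + 0.00071j = 0.00010 + 0.00004j  (running Σ = -0.09660 + 0.00000j)
  m=8: -0.00932 + 0.03702j × -0.00004 - 0.00005j = 0.00000 - 0.00000j  (running Σ = -0.09660 + 0.00000j)
Σ over m = -0.09660 + 0.00000j; ×(4π/17) → -0.07140 + 0.00000j. Real part: -0.071403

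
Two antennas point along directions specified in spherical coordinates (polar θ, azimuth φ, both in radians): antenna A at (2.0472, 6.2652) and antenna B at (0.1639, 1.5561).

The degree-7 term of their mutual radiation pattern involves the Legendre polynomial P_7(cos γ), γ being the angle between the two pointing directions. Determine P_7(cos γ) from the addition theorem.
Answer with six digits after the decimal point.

-0.117729

Summing Y*_{l m}(θ₁,φ₁)·Y_{l m}(θ₂,φ₂) over m ∈ [−7, 7]; prefactor 4π/(2·7+1) = 0.837758:
  m=-7: (0.217104, -0.027478) × (-0.000000, 0.000002) = (0.000000, 0.000000)  (running Σ = (0.000000, 0.000000))
  m=-6: (-0.420088, 0.045509) × (-0.000035, -0.000003) = (0.000015, -0.000000)  (running Σ = (0.000015, 0.000000))
  m=-5: (0.351160, -0.031664) × (0.000036, -0.000493) = (-0.000003, -0.000174)  (running Σ = (0.000012, -0.000174))
  m=-4: (0.055699, -0.004014) × (0.004946, 0.000291) = (0.000277, -0.000004)  (running Σ = (0.000288, -0.000178))
  m=-3: (-0.353166, 0.019074) × (-0.001573, 0.035647) = (-0.000125, -0.012619)  (running Σ = (0.000164, -0.012797))
  m=-2: (0.102418, -0.003686) × (-0.178347, -0.005244) = (-0.018285, 0.000120)  (running Σ = (-0.018121, -0.012677))
  m=-1: (0.311491, -0.005603) × (0.008126, -0.552856) = (-0.000567, -0.172255)  (running Σ = (-0.018688, -0.184932))
  m=0: (-0.143606, -0.000000) × (0.718307, 0.000000) = (-0.103153, -0.000000)  (running Σ = (-0.121841, -0.184932))
  m=1: (-0.311491, -0.005603) × (-0.008126, -0.552856) = (-0.000567, 0.172255)  (running Σ = (-0.122407, -0.012677))
  m=2: (0.102418, 0.003686) × (-0.178347, 0.005244) = (-0.018285, -0.000120)  (running Σ = (-0.140693, -0.012797))
  m=3: (0.353166, 0.019074) × (0.001573, 0.035647) = (-0.000125, 0.012619)  (running Σ = (-0.140817, -0.000178))
  m=4: (0.055699, 0.004014) × (0.004946, -0.000291) = (0.000277, 0.000004)  (running Σ = (-0.140540, -0.000174))
  m=5: (-0.351160, -0.031664) × (-0.000036, -0.000493) = (-0.000003, 0.000174)  (running Σ = (-0.140543, 0.000000))
  m=6: (-0.420088, -0.045509) × (-0.000035, 0.000003) = (0.000015, 0.000000)  (running Σ = (-0.140529, 0.000000))
  m=7: (-0.217104, -0.027478) × (0.000000, 0.000002) = (0.000000, -0.000000)  (running Σ = (-0.140529, -0.000000))
Total Σ_m = (-0.140529, -0.000000). Multiply by 0.837758: (-0.117729, -0.000000). P_7(cos γ) = -0.117729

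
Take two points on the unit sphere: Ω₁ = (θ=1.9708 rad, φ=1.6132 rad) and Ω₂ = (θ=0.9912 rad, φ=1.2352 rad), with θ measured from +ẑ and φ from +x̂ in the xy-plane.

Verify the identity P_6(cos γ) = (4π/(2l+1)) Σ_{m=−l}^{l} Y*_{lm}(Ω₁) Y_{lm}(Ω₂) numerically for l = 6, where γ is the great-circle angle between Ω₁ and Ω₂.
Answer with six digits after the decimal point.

Addition theorem: P_6(cos γ) = (4π/13) Σ_m Y*_{lm}(Ω₁) Y_{lm}(Ω₂), m = −6…6:
  term(m=-6) = (-0.031385, 0.037474)   from Y*(Ω₁)=(-0.285456, -0.074235), Y(Ω₂)=(0.071006, -0.149744)
  term(m=-5) = (0.050944, -0.154139)   from Y*(Ω₁)=(0.090905, -0.422315), Y(Ω₂)=(0.373639, 0.040203)
  term(m=-4) = (0.004053, 0.068859)   from Y*(Ω₁)=(0.169100, 0.028960), Y(Ω₂)=(0.091039, 0.391619)
  term(m=-3) = (0.006990, 0.014973)   from Y*(Ω₁)=(0.033492, -0.261854), Y(Ω₂)=(-0.052901, 0.033462)
  term(m=-2) = (0.063633, 0.059997)   from Y*(Ω₁)=(0.267263, 0.022720), Y(Ω₂)=(0.255328, 0.202781)
  term(m=-1) = (0.032285, 0.012820)   from Y*(Ω₁)=(0.007576, -0.178555), Y(Ω₂)=(-0.064013, 0.183527)
  term(m=+0) = (0.079519, 0.000000)   from Y*(Ω₁)=(0.285082, -0.000000), Y(Ω₂)=(0.278933, 0.000000)
  term(m=+1) = (0.032285, -0.012820)   from Y*(Ω₁)=(-0.007576, -0.178555), Y(Ω₂)=(0.064013, 0.183527)
  term(m=+2) = (0.063633, -0.059997)   from Y*(Ω₁)=(0.267263, -0.022720), Y(Ω₂)=(0.255328, -0.202781)
  term(m=+3) = (0.006990, -0.014973)   from Y*(Ω₁)=(-0.033492, -0.261854), Y(Ω₂)=(0.052901, 0.033462)
  term(m=+4) = (0.004053, -0.068859)   from Y*(Ω₁)=(0.169100, -0.028960), Y(Ω₂)=(0.091039, -0.391619)
  term(m=+5) = (0.050944, 0.154139)   from Y*(Ω₁)=(-0.090905, -0.422315), Y(Ω₂)=(-0.373639, 0.040203)
  term(m=+6) = (-0.031385, -0.037474)   from Y*(Ω₁)=(-0.285456, 0.074235), Y(Ω₂)=(0.071006, 0.149744)
Total Σ_m = (0.332558, 0.000000). Multiply by 0.966644: (0.321465, 0.000000). P_6(cos γ) = 0.321465

0.321465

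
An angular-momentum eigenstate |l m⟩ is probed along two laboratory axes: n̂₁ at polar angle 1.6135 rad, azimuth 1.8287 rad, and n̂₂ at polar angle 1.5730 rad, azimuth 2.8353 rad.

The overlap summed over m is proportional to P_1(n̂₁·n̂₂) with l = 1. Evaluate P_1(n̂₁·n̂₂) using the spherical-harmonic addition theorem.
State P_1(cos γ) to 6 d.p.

0.534342

Term-by-term m-sum for l=1 (normalisation 4π/3 = 4.188790):
  m=-1: Y*=-0.088039+0.333763i  Y=-0.329413-0.104175i  product +0.063771-0.100774i
  m=+0: Y*=-0.020859-0.000000i  Y=-0.001077+0.000000i  product +0.000022+0.000000i
  m=+1: Y*=+0.088039+0.333763i  Y=+0.329413-0.104175i  product +0.063771+0.100774i
Σ over m = +0.127565+0.000000i; ×(4π/3) → +0.534342+0.000000i. Real part: 0.534342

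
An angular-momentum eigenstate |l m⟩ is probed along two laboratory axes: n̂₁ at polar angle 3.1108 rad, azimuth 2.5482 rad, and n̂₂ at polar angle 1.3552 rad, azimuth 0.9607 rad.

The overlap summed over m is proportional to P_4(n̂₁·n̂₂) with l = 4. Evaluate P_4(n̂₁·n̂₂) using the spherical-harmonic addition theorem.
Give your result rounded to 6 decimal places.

Addition theorem: P_4(cos γ) = (4π/9) Σ_m Y*_{lm}(Ω₁) Y_{lm}(Ω₂), m = −4…4:
  m=-4: -0.00000 - 0.00000j × -0.30788 + 0.25996j = 0.00000 + 0.00000j  (running Σ = 0.00000 + 0.00000j)
  m=-3: -0.00001 - 0.00004j × -0.24124 - 0.06404j = -0.00000 + 0.00001j  (running Σ = -0.00000 + 0.00001j)
  m=-2: 0.00071 - 0.00176j × 0.07451 + 0.20375j = 0.00041 + 0.00001j  (running Σ = 0.00041 + 0.00002j)
  m=-1: 0.04820 - 0.03251j × -0.15179 + 0.21713j = -0.00026 + 0.01540j  (running Σ = 0.00015 + 0.01542j)
  m=0: 0.84228 + 0.00000j × 0.17987 + 0.00000j = 0.15150 + 0.00000j  (running Σ = 0.15165 + 0.01542j)
  m=1: -0.04820 - 0.03251j × 0.15179 + 0.21713j = -0.00026 - 0.01540j  (running Σ = 0.15140 + 0.00002j)
  m=2: 0.00071 + 0.00176j × 0.07451 - 0.20375j = 0.00041 - 0.00001j  (running Σ = 0.15181 + 0.00001j)
  m=3: 0.00001 - 0.00004j × 0.24124 - 0.06404j = -0.00000 - 0.00001j  (running Σ = 0.15181 + 0.00000j)
  m=4: -0.00000 + 0.00000j × -0.30788 - 0.25996j = 0.00000 - 0.00000j  (running Σ = 0.15181 - 0.00000j)
Σ over m = 0.15181 - 0.00000j; ×(4π/9) → 0.21197 - 0.00000j. Real part: 0.211966

0.211966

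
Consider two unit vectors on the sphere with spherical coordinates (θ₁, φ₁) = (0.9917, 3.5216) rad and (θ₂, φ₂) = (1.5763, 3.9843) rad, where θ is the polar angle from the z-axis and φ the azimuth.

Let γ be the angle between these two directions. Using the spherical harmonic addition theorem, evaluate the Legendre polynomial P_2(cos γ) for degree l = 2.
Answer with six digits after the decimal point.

Summing Y*_{l m}(θ₁,φ₁)·Y_{l m}(θ₂,φ₂) over m ∈ [−2, 2]; prefactor 4π/(2·2+1) = 2.513274:
  term(m=-2) = 0.06287 - 0.08349j   from Y*(Ω₁)=0.19613 + 0.18641j, Y(Ω₂)=-0.04418 - 0.38373j
  term(m=-1) = -0.00135 + 0.00067j   from Y*(Ω₁)=-0.32861 - 0.13126j, Y(Ω₂)=0.00283 - 0.00317j
  term(m=+0) = 0.01009 + 0.00000j   from Y*(Ω₁)=-0.03201 + 0.00000j, Y(Ω₂)=-0.31536 + 0.00000j
  term(m=+1) = -0.00135 - 0.00067j   from Y*(Ω₁)=0.32861 - 0.13126j, Y(Ω₂)=-0.00283 - 0.00317j
  term(m=+2) = 0.06287 + 0.08349j   from Y*(Ω₁)=0.19613 - 0.18641j, Y(Ω₂)=-0.04418 + 0.38373j
Accumulated sum 0.13314 + 0.00000j; after 4π/(2l+1) scaling, 0.33461 + 0.00000j ⇒ P_2 = 0.334614

0.334614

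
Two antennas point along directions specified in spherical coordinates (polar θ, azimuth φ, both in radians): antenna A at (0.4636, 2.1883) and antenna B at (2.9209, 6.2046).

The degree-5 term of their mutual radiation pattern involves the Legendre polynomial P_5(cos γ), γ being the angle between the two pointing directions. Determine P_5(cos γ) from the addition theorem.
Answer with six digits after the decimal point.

-0.233007

Term-by-term m-sum for l=5 (normalisation 4π/11 = 1.142397):
  term(m=-5) = 0.00000 - 0.00000j   from Y*(Ω₁)=-0.00045 - 0.00829j, Y(Ω₂)=0.00022 + 0.00009j
  term(m=-4) = 0.00016 - 0.00006j   from Y*(Ω₁)=-0.04109 + 0.03266j, Y(Ω₂)=-0.00313 - 0.00102j
  term(m=-3) = 0.00458 + 0.00261j   from Y*(Ω₁)=0.18424 + 0.05332j, Y(Ω₂)=0.02671 + 0.00642j
  term(m=-2) = 0.01109 + 0.06143j   from Y*(Ω₁)=-0.13985 - 0.40070j, Y(Ω₂)=-0.14528 - 0.02302j
  term(m=-1) = -0.13994 + 0.16747j   from Y*(Ω₁)=-0.26874 + 0.37843j, Y(Ω₂)=0.46875 + 0.03691j
  term(m=+0) = 0.04425 + 0.00000j   from Y*(Ω₁)=-0.07101 + 0.00000j, Y(Ω₂)=-0.62319 + 0.00000j
  term(m=+1) = -0.13994 - 0.16747j   from Y*(Ω₁)=0.26874 + 0.37843j, Y(Ω₂)=-0.46875 + 0.03691j
  term(m=+2) = 0.01109 - 0.06143j   from Y*(Ω₁)=-0.13985 + 0.40070j, Y(Ω₂)=-0.14528 + 0.02302j
  term(m=+3) = 0.00458 - 0.00261j   from Y*(Ω₁)=-0.18424 + 0.05332j, Y(Ω₂)=-0.02671 + 0.00642j
  term(m=+4) = 0.00016 + 0.00006j   from Y*(Ω₁)=-0.04109 - 0.03266j, Y(Ω₂)=-0.00313 + 0.00102j
  term(m=+5) = 0.00000 + 0.00000j   from Y*(Ω₁)=0.00045 - 0.00829j, Y(Ω₂)=-0.00022 + 0.00009j
Accumulated sum -0.20396 + 0.00000j; after 4π/(2l+1) scaling, -0.23301 + 0.00000j ⇒ P_5 = -0.233007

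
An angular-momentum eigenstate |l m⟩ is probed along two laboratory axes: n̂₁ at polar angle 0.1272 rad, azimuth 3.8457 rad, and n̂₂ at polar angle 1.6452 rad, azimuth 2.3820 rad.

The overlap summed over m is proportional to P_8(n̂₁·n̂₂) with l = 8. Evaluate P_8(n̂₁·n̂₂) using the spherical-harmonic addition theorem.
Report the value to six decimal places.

Term-by-term m-sum for l=8 (normalisation 4π/17 = 0.739198):
  term(m=-8) = +0.000000-0.000000i   from Y*(Ω₁)=+0.000000-0.000000i, Y(Ω₂)=+0.493426-0.103337i
  term(m=-7) = +0.000000+0.000000i   from Y*(Ω₁)=-0.000000+0.000001i, Y(Ω₂)=+0.085463-0.123654i
  term(m=-6) = +0.000006-0.000004i   from Y*(Ω₁)=-0.000010-0.000019i, Y(Ω₂)=+0.052360+0.335464i
  term(m=-5) = +0.000028+0.000047i   from Y*(Ω₁)=+0.000289+0.000115i, Y(Ω₂)=+0.137767+0.106122i
  term(m=-4) = +0.000877-0.000401i   from Y*(Ω₁)=-0.003183+0.001073i, Y(Ω₂)=-0.285633+0.029589i
  term(m=-3) = +0.001559+0.004685i   from Y*(Ω₁)=+0.013833-0.022998i, Y(Ω₂)=-0.119656+0.139781i
  term(m=-2) = +0.039105-0.008507i   from Y*(Ω₁)=+0.024568+0.149780i, Y(Ω₂)=-0.013602-0.263317i
  term(m=-1) = +0.010882+0.101223i   from Y*(Ω₁)=-0.412607-0.350441i, Y(Ω₂)=-0.136367-0.129505i
  term(m=+0) = +0.217671+0.000000i   from Y*(Ω₁)=+0.848039-0.000000i, Y(Ω₂)=+0.256676+0.000000i
  term(m=+1) = +0.010882-0.101223i   from Y*(Ω₁)=+0.412607-0.350441i, Y(Ω₂)=+0.136367-0.129505i
  term(m=+2) = +0.039105+0.008507i   from Y*(Ω₁)=+0.024568-0.149780i, Y(Ω₂)=-0.013602+0.263317i
  term(m=+3) = +0.001559-0.004685i   from Y*(Ω₁)=-0.013833-0.022998i, Y(Ω₂)=+0.119656+0.139781i
  term(m=+4) = +0.000877+0.000401i   from Y*(Ω₁)=-0.003183-0.001073i, Y(Ω₂)=-0.285633-0.029589i
  term(m=+5) = +0.000028-0.000047i   from Y*(Ω₁)=-0.000289+0.000115i, Y(Ω₂)=-0.137767+0.106122i
  term(m=+6) = +0.000006+0.000004i   from Y*(Ω₁)=-0.000010+0.000019i, Y(Ω₂)=+0.052360-0.335464i
  term(m=+7) = +0.000000-0.000000i   from Y*(Ω₁)=+0.000000+0.000001i, Y(Ω₂)=-0.085463-0.123654i
  term(m=+8) = +0.000000+0.000000i   from Y*(Ω₁)=+0.000000+0.000000i, Y(Ω₂)=+0.493426+0.103337i
Total Σ_m = +0.322588+0.000000i. Multiply by 0.739198: +0.238456+0.000000i. P_8(cos γ) = 0.238456

0.238456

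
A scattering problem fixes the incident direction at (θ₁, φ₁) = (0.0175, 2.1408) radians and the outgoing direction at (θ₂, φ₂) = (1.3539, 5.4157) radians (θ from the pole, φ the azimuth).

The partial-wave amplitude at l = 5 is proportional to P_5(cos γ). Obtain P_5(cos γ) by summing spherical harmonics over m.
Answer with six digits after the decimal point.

0.305933

Addition theorem: P_5(cos γ) = (4π/11) Σ_m Y*_{lm}(Ω₁) Y_{lm}(Ω₂), m = −5…5:
  m=-5: Y*=-0.000000-0.000000i  Y=-0.150981-0.383606i  product -0.000000+0.000000i
  m=-4: Y*=-0.000000+0.000000i  Y=-0.271927-0.092640i  product +0.000000-0.000000i
  m=-3: Y*=+0.000015+0.000002i  Y=+0.161250-0.096469i  product +0.000003-0.000001i
  m=-2: Y*=-0.000433-0.000943i  Y=+0.048950-0.295473i  product -0.000300+0.000082i
  m=-1: Y*=-0.024170+0.037708i  Y=+0.080245+0.094632i  product -0.005508+0.000739i
  m=+0: Y*=+0.933455-0.000000i  Y=+0.299328+0.000000i  product +0.279409+0.000000i
  m=+1: Y*=+0.024170+0.037708i  Y=-0.080245+0.094632i  product -0.005508-0.000739i
  m=+2: Y*=-0.000433+0.000943i  Y=+0.048950+0.295473i  product -0.000300-0.000082i
  m=+3: Y*=-0.000015+0.000002i  Y=-0.161250-0.096469i  product +0.000003+0.000001i
  m=+4: Y*=-0.000000-0.000000i  Y=-0.271927+0.092640i  product +0.000000+0.000000i
  m=+5: Y*=+0.000000-0.000000i  Y=+0.150981-0.383606i  product -0.000000-0.000000i
Σ over m = +0.267799-0.000000i; ×(4π/11) → +0.305933-0.000000i. Real part: 0.305933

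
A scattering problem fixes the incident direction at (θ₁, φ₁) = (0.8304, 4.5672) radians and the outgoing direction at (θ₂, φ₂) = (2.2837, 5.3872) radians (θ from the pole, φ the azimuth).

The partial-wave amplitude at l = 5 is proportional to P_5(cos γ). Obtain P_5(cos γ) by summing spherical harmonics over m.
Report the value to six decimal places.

-0.111024

Term-by-term m-sum for l=5 (normalisation 4π/11 = 1.142397):
  [-5]  conj(Y_{5,-5})(Ω₁) = -0.06754 - 0.07609j ; Y_{5,-5}(Ω₂) = -0.02649 - 0.11188j ; Δ = -0.00672 + 0.00957j
  [-4]  conj(Y_{5,-4})(Ω₁) = 0.24581 - 0.16132j ; Y_{5,-4}(Ω₂) = 0.28408 + 0.13456j ; Δ = 0.09154 - 0.01275j
  [-3]  conj(Y_{5,-3})(Ω₁) = 0.18176 + 0.39057j ; Y_{5,-3}(Ω₂) = -0.38361 + 0.18703j ; Δ = -0.14277 - 0.11583j
  [-2]  conj(Y_{5,-2})(Ω₁) = -0.21798 + 0.06514j ; Y_{5,-2}(Ω₂) = 0.03942 - 0.17530j ; Δ = 0.00283 + 0.04078j
  [-1]  conj(Y_{5,-1})(Ω₁) = 0.03497 + 0.23913j ; Y_{5,-1}(Ω₂) = -0.17348 - 0.21682j ; Δ = 0.04578 - 0.04907j
  [+0]  conj(Y_{5,0})(Ω₁) = -0.30044 + 0.00000j ; Y_{5,0}(Ω₂) = 0.26125 + 0.00000j ; Δ = -0.07849 + 0.00000j
  [+1]  conj(Y_{5,1})(Ω₁) = -0.03497 + 0.23913j ; Y_{5,1}(Ω₂) = 0.17348 - 0.21682j ; Δ = 0.04578 + 0.04907j
  [+2]  conj(Y_{5,2})(Ω₁) = -0.21798 - 0.06514j ; Y_{5,2}(Ω₂) = 0.03942 + 0.17530j ; Δ = 0.00283 - 0.04078j
  [+3]  conj(Y_{5,3})(Ω₁) = -0.18176 + 0.39057j ; Y_{5,3}(Ω₂) = 0.38361 + 0.18703j ; Δ = -0.14277 + 0.11583j
  [+4]  conj(Y_{5,4})(Ω₁) = 0.24581 + 0.16132j ; Y_{5,4}(Ω₂) = 0.28408 - 0.13456j ; Δ = 0.09154 + 0.01275j
  [+5]  conj(Y_{5,5})(Ω₁) = 0.06754 - 0.07609j ; Y_{5,5}(Ω₂) = 0.02649 - 0.11188j ; Δ = -0.00672 - 0.00957j
Accumulated sum -0.09719 - 0.00000j; after 4π/(2l+1) scaling, -0.11102 - 0.00000j ⇒ P_5 = -0.111024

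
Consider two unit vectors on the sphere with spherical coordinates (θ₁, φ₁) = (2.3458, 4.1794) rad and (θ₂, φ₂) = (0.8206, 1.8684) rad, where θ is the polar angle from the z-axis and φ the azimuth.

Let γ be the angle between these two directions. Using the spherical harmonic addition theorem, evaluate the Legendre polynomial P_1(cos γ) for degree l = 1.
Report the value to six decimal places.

-0.829542

Term-by-term m-sum for l=1 (normalisation 4π/3 = 4.188790):
  m=-1: Y*=-0.12542 - 0.21259j  Y=-0.07411 - 0.24164j  product -0.04207 + 0.04606j
  m=+0: Y*=-0.34188 + 0.00000j  Y=0.33312 + 0.00000j  product -0.11389 + 0.00000j
  m=+1: Y*=0.12542 - 0.21259j  Y=0.07411 - 0.24164j  product -0.04207 - 0.04606j
Accumulated sum -0.19804 + 0.00000j; after 4π/(2l+1) scaling, -0.82954 + 0.00000j ⇒ P_1 = -0.829542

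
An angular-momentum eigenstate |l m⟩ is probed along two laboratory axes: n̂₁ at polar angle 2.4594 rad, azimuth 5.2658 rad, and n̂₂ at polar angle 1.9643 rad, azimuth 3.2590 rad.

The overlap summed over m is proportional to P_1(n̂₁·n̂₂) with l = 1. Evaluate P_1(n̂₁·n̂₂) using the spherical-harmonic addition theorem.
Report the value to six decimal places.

Summing Y*_{l m}(θ₁,φ₁)·Y_{l m}(θ₂,φ₂) over m ∈ [−1, 1]; prefactor 4π/(2·1+1) = 4.188790:
  m=-1: Y*=0.11449 - 0.18532j  Y=-0.31689 + 0.03738j  product -0.02935 + 0.06301j
  m=+0: Y*=-0.37925 + 0.00000j  Y=-0.18734 + 0.00000j  product 0.07105 + 0.00000j
  m=+1: Y*=-0.11449 - 0.18532j  Y=0.31689 + 0.03738j  product -0.02935 - 0.06301j
Σ over m = 0.01234 + 0.00000j; ×(4π/3) → 0.05169 + 0.00000j. Real part: 0.051692

0.051692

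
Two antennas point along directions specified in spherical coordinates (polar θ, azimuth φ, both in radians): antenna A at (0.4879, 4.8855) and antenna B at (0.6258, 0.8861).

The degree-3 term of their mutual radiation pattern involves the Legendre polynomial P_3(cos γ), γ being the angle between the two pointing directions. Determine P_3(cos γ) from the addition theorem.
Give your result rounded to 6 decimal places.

-0.418812

Summing Y*_{l m}(θ₁,φ₁)·Y_{l m}(θ₂,φ₂) over m ∈ [−3, 3]; prefactor 4π/(2·3+1) = 1.795196:
  [-3]  conj(Y_{3,-3})(Ω₁) = -0.021330+0.037312i ; Y_{3,-3}(Ω₂) = -0.074246-0.038964i ; Δ = +0.003038-0.001939i
  [-2]  conj(Y_{3,-2})(Ω₁) = -0.186603-0.067318i ; Y_{3,-2}(Ω₂) = -0.056851-0.278449i ; Δ = -0.008136+0.055786i
  [-1]  conj(Y_{3,-1})(Ω₁) = +0.075709-0.432966i ; Y_{3,-1}(Ω₂) = +0.273505-0.334989i ; Δ = -0.124332-0.143780i
  [+0]  conj(Y_{3,0})(Ω₁) = +0.297087-0.000000i ; Y_{3,0}(Ω₂) = +0.086052+0.000000i ; Δ = +0.025565+0.000000i
  [+1]  conj(Y_{3,1})(Ω₁) = -0.075709-0.432966i ; Y_{3,1}(Ω₂) = -0.273505-0.334989i ; Δ = -0.124332+0.143780i
  [+2]  conj(Y_{3,2})(Ω₁) = -0.186603+0.067318i ; Y_{3,2}(Ω₂) = -0.056851+0.278449i ; Δ = -0.008136-0.055786i
  [+3]  conj(Y_{3,3})(Ω₁) = +0.021330+0.037312i ; Y_{3,3}(Ω₂) = +0.074246-0.038964i ; Δ = +0.003038+0.001939i
Σ over m = -0.233296+0.000000i; ×(4π/7) → -0.418812+0.000000i. Real part: -0.418812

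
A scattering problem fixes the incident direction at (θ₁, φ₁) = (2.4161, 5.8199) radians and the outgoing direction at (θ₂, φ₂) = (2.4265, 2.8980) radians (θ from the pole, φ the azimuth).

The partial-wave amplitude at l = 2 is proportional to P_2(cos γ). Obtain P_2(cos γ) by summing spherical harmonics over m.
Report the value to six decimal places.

-0.470474

Addition theorem: P_2(cos γ) = (4π/5) Σ_m Y*_{lm}(Ω₁) Y_{lm}(Ω₂), m = −2…2:
  m=-2: 0.10213 - 0.13597j × 0.14675 + 0.07774j = 0.02556 - 0.01201j  (running Σ = 0.02556 - 0.01201j)
  m=-1: -0.34308 + 0.17138j × 0.37117 + 0.09225j = -0.14315 + 0.03197j  (running Σ = -0.11759 + 0.01995j)
  m=0: 0.21424 + 0.00000j × 0.22400 + 0.00000j = 0.04799 + 0.00000j  (running Σ = -0.06960 + 0.01995j)
  m=1: 0.34308 + 0.17138j × -0.37117 + 0.09225j = -0.14315 - 0.03197j  (running Σ = -0.21275 - 0.01201j)
  m=2: 0.10213 + 0.13597j × 0.14675 - 0.07774j = 0.02556 + 0.01201j  (running Σ = -0.18720 + 0.00000j)
Σ over m = -0.18720 + 0.00000j; ×(4π/5) → -0.47047 + 0.00000j. Real part: -0.470474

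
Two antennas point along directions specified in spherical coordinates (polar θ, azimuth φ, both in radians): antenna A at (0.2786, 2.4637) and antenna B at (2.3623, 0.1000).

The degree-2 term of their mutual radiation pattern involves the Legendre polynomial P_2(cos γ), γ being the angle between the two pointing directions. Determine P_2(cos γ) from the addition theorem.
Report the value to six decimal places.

Expand P_2 via completeness: Σ_{m} conj(Y_{2,m}) at Ω₁ times Y_{2,m} at Ω₂ —
  m=-2: +0.006233-0.028541i × +0.186976-0.037902i = +0.000084-0.005573i  (running Σ = +0.000084-0.005573i)
  m=-1: -0.159102+0.128106i × -0.384316+0.038560i = +0.056206-0.055368i  (running Σ = +0.056289-0.060941i)
  m=0: +0.559224-0.000000i × +0.163473+0.000000i = +0.091418+0.000000i  (running Σ = +0.147707-0.060941i)
  m=1: +0.159102+0.128106i × +0.384316+0.038560i = +0.056206+0.055368i  (running Σ = +0.203913-0.005573i)
  m=2: +0.006233+0.028541i × +0.186976+0.037902i = +0.000084+0.005573i  (running Σ = +0.203996+0.000000i)
Accumulated sum +0.203996+0.000000i; after 4π/(2l+1) scaling, +0.512699+0.000000i ⇒ P_2 = 0.512699

0.512699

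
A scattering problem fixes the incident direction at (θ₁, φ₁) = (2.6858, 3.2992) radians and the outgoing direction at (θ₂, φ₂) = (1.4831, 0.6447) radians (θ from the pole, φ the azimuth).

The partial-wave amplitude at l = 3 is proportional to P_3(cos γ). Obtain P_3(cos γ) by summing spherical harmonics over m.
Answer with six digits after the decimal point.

Summing Y*_{l m}(θ₁,φ₁)·Y_{l m}(θ₂,φ₂) over m ∈ [−3, 3]; prefactor 4π/(2·3+1) = 1.795196:
  m=-3: Y*=-0.031679-0.016205i  Y=-0.146564-0.385512i  product -0.001604+0.014588i
  m=-2: Y*=-0.169038-0.055121i  Y=+0.024666-0.085329i  product -0.008873+0.013064i
  m=-1: Y*=-0.425865-0.067681i  Y=-0.247449+0.186051i  product +0.117972-0.062485i
  m=+0: Y*=-0.345545-0.000000i  Y=-0.096799+0.000000i  product +0.033449+0.000000i
  m=+1: Y*=+0.425865-0.067681i  Y=+0.247449+0.186051i  product +0.117972+0.062485i
  m=+2: Y*=-0.169038+0.055121i  Y=+0.024666+0.085329i  product -0.008873-0.013064i
  m=+3: Y*=+0.031679-0.016205i  Y=+0.146564-0.385512i  product -0.001604-0.014588i
Accumulated sum +0.248439+0.000000i; after 4π/(2l+1) scaling, +0.445997+0.000000i ⇒ P_3 = 0.445997

0.445997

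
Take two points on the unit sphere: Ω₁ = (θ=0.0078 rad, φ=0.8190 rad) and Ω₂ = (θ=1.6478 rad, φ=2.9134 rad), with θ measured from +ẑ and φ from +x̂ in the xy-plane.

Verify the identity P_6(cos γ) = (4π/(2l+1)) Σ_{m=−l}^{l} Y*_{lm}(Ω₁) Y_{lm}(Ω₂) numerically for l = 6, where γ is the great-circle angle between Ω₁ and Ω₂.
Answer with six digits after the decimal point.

-0.270477

Addition theorem: P_6(cos γ) = (4π/13) Σ_m Y*_{lm}(Ω₁) Y_{lm}(Ω₂), m = −6…6:
  term(m=-6) = 0.00000 - 0.00000j   from Y*(Ω₁)=0.00000 - 0.00000j, Y(Ω₂)=0.09504 + 0.46494j
  term(m=-5) = 0.00000 - 0.00000j   from Y*(Ω₁)=-0.00000 - 0.00000j, Y(Ω₂)=0.05286 + 0.11530j
  term(m=-4) = 0.00000 + 0.00000j   from Y*(Ω₁)=-0.00000 - 0.00000j, Y(Ω₂)=-0.20158 - 0.26080j
  term(m=-3) = 0.00000 - 0.00000j   from Y*(Ω₁)=-0.00000 + 0.00000j, Y(Ω₂)=-0.11292 - 0.09217j
  term(m=-2) = -0.00005 + 0.00008j   from Y*(Ω₁)=-0.00002 + 0.00032j, Y(Ω₂)=0.26001 + 0.12765j
  term(m=-1) = 0.00196 + 0.00339j   from Y*(Ω₁)=0.01755 + 0.01877j, Y(Ω₂)=0.14847 + 0.03448j
  term(m=+0) = -0.28364 + 0.00000j   from Y*(Ω₁)=1.01646 + 0.00000j, Y(Ω₂)=-0.27904 + 0.00000j
  term(m=+1) = 0.00196 - 0.00339j   from Y*(Ω₁)=-0.01755 + 0.01877j, Y(Ω₂)=-0.14847 + 0.03448j
  term(m=+2) = -0.00005 - 0.00008j   from Y*(Ω₁)=-0.00002 - 0.00032j, Y(Ω₂)=0.26001 - 0.12765j
  term(m=+3) = 0.00000 + 0.00000j   from Y*(Ω₁)=0.00000 + 0.00000j, Y(Ω₂)=0.11292 - 0.09217j
  term(m=+4) = 0.00000 - 0.00000j   from Y*(Ω₁)=-0.00000 + 0.00000j, Y(Ω₂)=-0.20158 + 0.26080j
  term(m=+5) = 0.00000 + 0.00000j   from Y*(Ω₁)=0.00000 - 0.00000j, Y(Ω₂)=-0.05286 + 0.11530j
  term(m=+6) = 0.00000 + 0.00000j   from Y*(Ω₁)=0.00000 + 0.00000j, Y(Ω₂)=0.09504 - 0.46494j
Accumulated sum -0.27981 - 0.00000j; after 4π/(2l+1) scaling, -0.27048 - 0.00000j ⇒ P_6 = -0.270477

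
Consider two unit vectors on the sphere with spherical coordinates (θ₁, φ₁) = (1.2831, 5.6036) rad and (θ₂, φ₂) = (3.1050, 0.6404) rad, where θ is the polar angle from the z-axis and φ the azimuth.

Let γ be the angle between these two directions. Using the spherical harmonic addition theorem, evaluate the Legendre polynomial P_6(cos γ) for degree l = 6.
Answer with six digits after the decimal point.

0.077116

Summing Y*_{l m}(θ₁,φ₁)·Y_{l m}(θ₂,φ₂) over m ∈ [−6, 6]; prefactor 4π/(2·6+1) = 0.966644:
  [-6]  conj(Y_{6,-6})(Ω₁) = -0.222728+0.302369i ; Y_{6,-6}(Ω₂) = -0.000000+0.000000i ; Δ = -0.000000-0.000000i
  [-5]  conj(Y_{6,-5})(Ω₁) = -0.372374+0.097599i ; Y_{6,-5}(Ω₂) = +0.000000-0.000000i ; Δ = -0.000000+0.000000i
  [-4]  conj(Y_{6,-4})(Ω₁) = +0.031458+0.014171i ; Y_{6,-4}(Ω₂) = -0.000005-0.000003i ; Δ = -0.000000-0.000000i
  [-3]  conj(Y_{6,-3})(Ω₁) = +0.155422+0.307521i ; Y_{6,-3}(Ω₂) = +0.000087+0.000239i ; Δ = -0.000060+0.000064i
  [-2]  conj(Y_{6,-2})(Ω₁) = -0.014801+0.068890i ; Y_{6,-2}(Ω₂) = +0.001986-0.006657i ; Δ = +0.000429+0.000235i
  [-1]  conj(Y_{6,-1})(Ω₁) = +0.244004-0.197149i ; Y_{6,-1}(Ω₂) = -0.096038+0.071564i ; Δ = -0.009325+0.036396i
  [+0]  conj(Y_{6,0})(Ω₁) = +0.097410-0.000000i ; Y_{6,0}(Ω₂) = +1.002856+0.000000i ; Δ = +0.097689+0.000000i
  [+1]  conj(Y_{6,1})(Ω₁) = -0.244004-0.197149i ; Y_{6,1}(Ω₂) = +0.096038+0.071564i ; Δ = -0.009325-0.036396i
  [+2]  conj(Y_{6,2})(Ω₁) = -0.014801-0.068890i ; Y_{6,2}(Ω₂) = +0.001986+0.006657i ; Δ = +0.000429-0.000235i
  [+3]  conj(Y_{6,3})(Ω₁) = -0.155422+0.307521i ; Y_{6,3}(Ω₂) = -0.000087+0.000239i ; Δ = -0.000060-0.000064i
  [+4]  conj(Y_{6,4})(Ω₁) = +0.031458-0.014171i ; Y_{6,4}(Ω₂) = -0.000005+0.000003i ; Δ = -0.000000+0.000000i
  [+5]  conj(Y_{6,5})(Ω₁) = +0.372374+0.097599i ; Y_{6,5}(Ω₂) = -0.000000-0.000000i ; Δ = -0.000000-0.000000i
  [+6]  conj(Y_{6,6})(Ω₁) = -0.222728-0.302369i ; Y_{6,6}(Ω₂) = -0.000000-0.000000i ; Δ = -0.000000+0.000000i
Σ over m = +0.079777+0.000000i; ×(4π/13) → +0.077116+0.000000i. Real part: 0.077116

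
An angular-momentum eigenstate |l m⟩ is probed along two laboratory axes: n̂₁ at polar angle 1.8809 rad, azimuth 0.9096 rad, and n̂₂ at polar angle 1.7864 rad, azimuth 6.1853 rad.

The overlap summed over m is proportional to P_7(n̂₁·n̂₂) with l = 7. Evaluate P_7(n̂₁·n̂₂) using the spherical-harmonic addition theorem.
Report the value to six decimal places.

0.311785

Term-by-term m-sum for l=7 (normalisation 4π/15 = 0.837758):
  m=-7: Y*=0.35391 + 0.02980j  Y=0.32862 + 0.26858j  product 0.10830 + 0.10485j
  m=-6: Y*=-0.28877 + 0.31296j  Y=-0.28951 - 0.19272j  product 0.14392 - 0.03496j
  m=-5: Y*=-0.00990 - 0.05970j  Y=-0.11666 - 0.06214j  product -0.00255 + 0.00758j
  m=-4: Y*=-0.28973 - 0.15708j  Y=0.31779 + 0.13120j  product -0.07146 - 0.08793j
  m=-3: Y*=0.16681 - 0.07306j  Y=0.02752 + 0.00832j  product 0.00520 - 0.00062j
  m=-2: Y*=0.06384 - 0.25168j  Y=-0.32160 - 0.06378j  product -0.03658 + 0.07687j
  m=-1: Y*=0.13541 + 0.17405j  Y=0.01137 + 0.00112j  product 0.00134 + 0.00213j
  m=+0: Y*=0.23608 + 0.00000j  Y=0.32129 + 0.00000j  product 0.07585 + 0.00000j
  m=+1: Y*=-0.13541 + 0.17405j  Y=-0.01137 + 0.00112j  product 0.00134 - 0.00213j
  m=+2: Y*=0.06384 + 0.25168j  Y=-0.32160 + 0.06378j  product -0.03658 - 0.07687j
  m=+3: Y*=-0.16681 - 0.07306j  Y=-0.02752 + 0.00832j  product 0.00520 + 0.00062j
  m=+4: Y*=-0.28973 + 0.15708j  Y=0.31779 - 0.13120j  product -0.07146 + 0.08793j
  m=+5: Y*=0.00990 - 0.05970j  Y=0.11666 - 0.06214j  product -0.00255 - 0.00758j
  m=+6: Y*=-0.28877 - 0.31296j  Y=-0.28951 + 0.19272j  product 0.14392 + 0.03496j
  m=+7: Y*=-0.35391 + 0.02980j  Y=-0.32862 + 0.26858j  product 0.10830 - 0.10485j
Accumulated sum 0.37217 + 0.00000j; after 4π/(2l+1) scaling, 0.31179 + 0.00000j ⇒ P_7 = 0.311785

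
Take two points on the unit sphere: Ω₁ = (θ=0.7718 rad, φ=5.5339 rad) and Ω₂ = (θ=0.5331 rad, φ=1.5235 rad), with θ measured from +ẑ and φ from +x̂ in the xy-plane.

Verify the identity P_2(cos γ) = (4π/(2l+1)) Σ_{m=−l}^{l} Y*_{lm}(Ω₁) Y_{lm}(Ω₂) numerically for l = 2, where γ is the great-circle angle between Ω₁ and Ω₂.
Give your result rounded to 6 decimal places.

Addition theorem: P_2(cos γ) = (4π/5) Σ_m Y*_{lm}(Ω₁) Y_{lm}(Ω₂), m = −2…2:
  m=-2: 0.01356 - 0.18740j × -0.09932 - 0.00942j = -0.00311 + 0.01848j  (running Σ = -0.00311 + 0.01848j)
  m=-1: 0.28272 - 0.26300j × 0.01599 - 0.33775j = -0.08431 - 0.09969j  (running Σ = -0.08742 - 0.08121j)
  m=0: 0.17056 + 0.00000j × 0.38641 + 0.00000j = 0.06591 + 0.00000j  (running Σ = -0.02152 - 0.08121j)
  m=1: -0.28272 - 0.26300j × -0.01599 - 0.33775j = -0.08431 + 0.09969j  (running Σ = -0.10583 + 0.01848j)
  m=2: 0.01356 + 0.18740j × -0.09932 + 0.00942j = -0.00311 - 0.01848j  (running Σ = -0.10894 + 0.00000j)
Σ over m = -0.10894 + 0.00000j; ×(4π/5) → -0.27379 + 0.00000j. Real part: -0.273791

-0.273791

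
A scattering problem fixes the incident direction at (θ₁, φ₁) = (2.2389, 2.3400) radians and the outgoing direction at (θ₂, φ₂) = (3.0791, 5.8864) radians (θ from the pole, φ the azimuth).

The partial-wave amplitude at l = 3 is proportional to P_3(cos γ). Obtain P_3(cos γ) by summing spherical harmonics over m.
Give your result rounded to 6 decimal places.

Expand P_3 via completeness: Σ_{m} conj(Y_{3,m}) at Ω₁ times Y_{3,m} at Ω₂ —
  m=-3: 0.14947 + 0.13561j × 0.00004 + 0.00009j = -0.00001 + 0.00002j  (running Σ = -0.00001 + 0.00002j)
  m=-2: 0.01263 + 0.38994j × -0.00279 - 0.00284j = 0.00107 - 0.00112j  (running Σ = 0.00106 - 0.00110j)
  m=-1: -0.16215 + 0.16749j × 0.07410 + 0.03105j = -0.01721 + 0.00738j  (running Σ = -0.01615 + 0.00627j)
  m=0: 0.24993 + 0.00000j × -0.73763 + 0.00000j = -0.18436 + 0.00000j  (running Σ = -0.20051 + 0.00627j)
  m=1: 0.16215 + 0.16749j × -0.07410 + 0.03105j = -0.01721 - 0.00738j  (running Σ = -0.21773 - 0.00110j)
  m=2: 0.01263 - 0.38994j × -0.00279 + 0.00284j = 0.00107 + 0.00112j  (running Σ = -0.21665 + 0.00002j)
  m=3: -0.14947 + 0.13561j × -0.00004 + 0.00009j = -0.00001 - 0.00002j  (running Σ = -0.21666 + 0.00000j)
Σ over m = -0.21666 + 0.00000j; ×(4π/7) → -0.38895 + 0.00000j. Real part: -0.388950

-0.388950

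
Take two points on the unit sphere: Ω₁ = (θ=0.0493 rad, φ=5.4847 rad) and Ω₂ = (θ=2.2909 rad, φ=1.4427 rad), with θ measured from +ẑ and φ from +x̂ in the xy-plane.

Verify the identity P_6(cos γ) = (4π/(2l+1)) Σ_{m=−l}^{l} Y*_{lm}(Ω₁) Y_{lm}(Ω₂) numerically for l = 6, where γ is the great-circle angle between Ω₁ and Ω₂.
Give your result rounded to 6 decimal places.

-0.065502

Summing Y*_{l m}(θ₁,φ₁)·Y_{l m}(θ₂,φ₂) over m ∈ [−6, 6]; prefactor 4π/(2·6+1) = 0.966644:
  m=-6: Y*=+0.000000+0.000000i  Y=-0.062674-0.060600i  product +0.000000-0.000000i
  m=-5: Y*=-0.000000+0.000000i  Y=-0.158318+0.212425i  product -0.000000-0.000000i
  m=-4: Y*=-0.000021+0.000001i  Y=+0.375752+0.211358i  product -0.000008-0.000004i
  m=-3: Y*=-0.000456-0.000421i  Y=+0.122037-0.301777i  product -0.000183+0.000086i
  m=-2: Y*=-0.000329-0.012559i  Y=+0.104467+0.027365i  product +0.000309-0.001321i
  m=-1: Y*=+0.111962-0.114931i  Y=+0.047104-0.365710i  product -0.036758-0.046359i
  m=+0: Y*=+0.991313-0.000000i  Y=+0.005564+0.000000i  product +0.005516+0.000000i
  m=+1: Y*=-0.111962-0.114931i  Y=-0.047104-0.365710i  product -0.036758+0.046359i
  m=+2: Y*=-0.000329+0.012559i  Y=+0.104467-0.027365i  product +0.000309+0.001321i
  m=+3: Y*=+0.000456-0.000421i  Y=-0.122037-0.301777i  product -0.000183-0.000086i
  m=+4: Y*=-0.000021-0.000001i  Y=+0.375752-0.211358i  product -0.000008+0.000004i
  m=+5: Y*=+0.000000+0.000000i  Y=+0.158318+0.212425i  product -0.000000+0.000000i
  m=+6: Y*=+0.000000-0.000000i  Y=-0.062674+0.060600i  product +0.000000+0.000000i
Accumulated sum -0.067762-0.000000i; after 4π/(2l+1) scaling, -0.065502-0.000000i ⇒ P_6 = -0.065502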